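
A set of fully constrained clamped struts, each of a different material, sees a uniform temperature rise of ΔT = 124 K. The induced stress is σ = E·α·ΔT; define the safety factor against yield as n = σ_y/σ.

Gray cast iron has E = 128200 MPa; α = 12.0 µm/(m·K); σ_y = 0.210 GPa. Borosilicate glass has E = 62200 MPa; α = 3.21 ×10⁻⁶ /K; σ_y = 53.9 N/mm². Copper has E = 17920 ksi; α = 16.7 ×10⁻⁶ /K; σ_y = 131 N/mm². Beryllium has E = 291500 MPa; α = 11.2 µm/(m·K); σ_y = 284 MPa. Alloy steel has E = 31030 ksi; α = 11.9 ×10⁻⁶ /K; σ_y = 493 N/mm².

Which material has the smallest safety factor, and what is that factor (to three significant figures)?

copper, n = 0.512

With everything in SI (GPa, ×10⁻⁶/K, MPa):
  gray cast iron: E = 128.2, α = 12.0, σ_y = 210.0 → σ = 191 MPa, n = 1.10
  borosilicate glass: E = 62.20, α = 3.21, σ_y = 53.90 → σ = 24.8 MPa, n = 2.18
  copper: E = 123.6, α = 16.7, σ_y = 131.0 → σ = 256 MPa, n = 0.512
  beryllium: E = 291.5, α = 11.2, σ_y = 284.0 → σ = 405 MPa, n = 0.702
  alloy steel: E = 213.9, α = 11.9, σ_y = 493.0 → σ = 316 MPa, n = 1.56
Smallest n: copper with n = 0.512.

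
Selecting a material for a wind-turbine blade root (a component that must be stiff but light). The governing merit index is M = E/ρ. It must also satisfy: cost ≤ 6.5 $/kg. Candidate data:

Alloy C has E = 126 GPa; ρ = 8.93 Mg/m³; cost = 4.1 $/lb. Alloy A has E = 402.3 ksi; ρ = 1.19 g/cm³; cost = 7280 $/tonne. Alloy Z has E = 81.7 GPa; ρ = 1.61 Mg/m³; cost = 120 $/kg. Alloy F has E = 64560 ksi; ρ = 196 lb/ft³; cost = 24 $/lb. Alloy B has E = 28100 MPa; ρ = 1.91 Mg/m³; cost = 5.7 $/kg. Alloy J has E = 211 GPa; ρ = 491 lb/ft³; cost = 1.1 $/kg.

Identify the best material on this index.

Screen on constraints: cost ≤ 6.5 $/kg. Survivors: alloy B, alloy J.
In SI units:
  alloy B: E = 28.10 GPa, ρ = 1910 kg/m³
  alloy J: E = 211.0 GPa, ρ = 7865 kg/m³
  alloy J: M = 26.8 MN·m/kg
  alloy B: M = 14.7 MN·m/kg
The maximum is for alloy J.

alloy J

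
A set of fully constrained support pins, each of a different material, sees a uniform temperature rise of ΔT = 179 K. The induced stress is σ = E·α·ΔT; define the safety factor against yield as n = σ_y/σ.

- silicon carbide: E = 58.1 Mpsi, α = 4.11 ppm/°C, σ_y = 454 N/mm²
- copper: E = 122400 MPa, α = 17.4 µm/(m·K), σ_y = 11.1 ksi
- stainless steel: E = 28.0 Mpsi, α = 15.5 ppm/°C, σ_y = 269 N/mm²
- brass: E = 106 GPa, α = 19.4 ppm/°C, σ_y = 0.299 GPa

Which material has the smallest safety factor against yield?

copper

In consistent units (E in GPa, α in ×10⁻⁶/K, σ_y in MPa):
  silicon carbide: E = 400.6, α = 4.11, σ_y = 454.0 → σ = 295 MPa, n = 1.54
  copper: E = 122.4, α = 17.4, σ_y = 76.53 → σ = 381 MPa, n = 0.201
  stainless steel: E = 193.1, α = 15.5, σ_y = 269.0 → σ = 536 MPa, n = 0.502
  brass: E = 106.0, α = 19.4, σ_y = 299.0 → σ = 368 MPa, n = 0.812
Smallest n: copper with n = 0.201.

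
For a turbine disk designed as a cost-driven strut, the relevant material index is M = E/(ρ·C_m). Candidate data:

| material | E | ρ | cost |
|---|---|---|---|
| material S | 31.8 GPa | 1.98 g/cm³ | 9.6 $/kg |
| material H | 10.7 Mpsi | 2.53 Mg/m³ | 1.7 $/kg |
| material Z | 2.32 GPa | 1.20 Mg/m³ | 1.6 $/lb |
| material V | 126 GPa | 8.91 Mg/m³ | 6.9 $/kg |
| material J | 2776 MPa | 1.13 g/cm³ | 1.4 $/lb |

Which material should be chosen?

material H

Convert each candidate to consistent units, then evaluate M:
  material S: E = 31.80 GPa, ρ = 1980 kg/m³, cost = 9.600 $/kg
  material H: E = 73.77 GPa, ρ = 2530 kg/m³, cost = 1.700 $/kg
  material Z: E = 2.320 GPa, ρ = 1200 kg/m³, cost = 3.527 $/kg
  material V: E = 126.0 GPa, ρ = 8910 kg/m³, cost = 6.900 $/kg
  material J: E = 2.776 GPa, ρ = 1130 kg/m³, cost = 3.086 $/kg
  material H: M = 17.2 MN·m per $
  material V: M = 2.05 MN·m per $
  material S: M = 1.67 MN·m per $
  material J: M = 0.796 MN·m per $
  material Z: M = 0.548 MN·m per $
Material H has the largest M.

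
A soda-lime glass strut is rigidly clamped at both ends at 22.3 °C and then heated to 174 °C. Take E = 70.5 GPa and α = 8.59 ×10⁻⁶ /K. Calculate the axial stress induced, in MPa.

91.9 MPa

ΔT = 151.7 K. Constrained thermal stress σ = E·α·ΔT = 70.50×10³ MPa × 8.59×10⁻⁶ × 151.7 = 91.9 MPa (compressive).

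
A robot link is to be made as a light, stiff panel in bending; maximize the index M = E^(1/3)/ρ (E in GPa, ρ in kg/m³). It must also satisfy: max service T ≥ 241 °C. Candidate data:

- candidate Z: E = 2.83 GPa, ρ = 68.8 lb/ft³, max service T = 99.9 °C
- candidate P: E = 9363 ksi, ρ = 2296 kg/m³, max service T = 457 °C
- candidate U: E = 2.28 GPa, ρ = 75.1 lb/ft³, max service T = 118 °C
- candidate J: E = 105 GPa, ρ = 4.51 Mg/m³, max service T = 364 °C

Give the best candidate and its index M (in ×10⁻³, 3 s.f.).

candidate P, M = 1.75×10⁻³

Screen on constraints: max service T ≥ 241 °C. Survivors: candidate P, candidate J.
Putting every candidate on a common basis:
  candidate P: E = 64.56 GPa, ρ = 2296 kg/m³
  candidate J: E = 105.0 GPa, ρ = 4510 kg/m³
  candidate P: M = 1.75×10⁻³
  candidate J: M = 1.05×10⁻³
Candidate P ranks first.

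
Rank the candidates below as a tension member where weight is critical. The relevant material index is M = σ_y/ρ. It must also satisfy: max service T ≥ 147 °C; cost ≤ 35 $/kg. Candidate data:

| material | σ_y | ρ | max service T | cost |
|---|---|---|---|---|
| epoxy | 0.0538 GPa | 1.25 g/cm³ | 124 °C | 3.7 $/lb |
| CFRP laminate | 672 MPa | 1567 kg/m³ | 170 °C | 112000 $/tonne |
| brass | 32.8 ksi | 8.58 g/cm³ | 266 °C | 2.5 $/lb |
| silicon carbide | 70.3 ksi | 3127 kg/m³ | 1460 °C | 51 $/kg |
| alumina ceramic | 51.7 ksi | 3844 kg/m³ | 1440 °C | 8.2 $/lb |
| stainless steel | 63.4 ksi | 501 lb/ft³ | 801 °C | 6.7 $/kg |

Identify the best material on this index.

alumina ceramic

Screen on constraints: max service T ≥ 147 °C; cost ≤ 35 $/kg. Survivors: brass, alumina ceramic, stainless steel.
Normalizing units and computing the index:
  brass: σ_y = 226.1 MPa, ρ = 8580 kg/m³
  alumina ceramic: σ_y = 356.5 MPa, ρ = 3844 kg/m³
  stainless steel: σ_y = 437.1 MPa, ρ = 8025 kg/m³
  alumina ceramic: M = 92.7 kN·m/kg
  stainless steel: M = 54.5 kN·m/kg
  brass: M = 26.4 kN·m/kg
Highest index: alumina ceramic.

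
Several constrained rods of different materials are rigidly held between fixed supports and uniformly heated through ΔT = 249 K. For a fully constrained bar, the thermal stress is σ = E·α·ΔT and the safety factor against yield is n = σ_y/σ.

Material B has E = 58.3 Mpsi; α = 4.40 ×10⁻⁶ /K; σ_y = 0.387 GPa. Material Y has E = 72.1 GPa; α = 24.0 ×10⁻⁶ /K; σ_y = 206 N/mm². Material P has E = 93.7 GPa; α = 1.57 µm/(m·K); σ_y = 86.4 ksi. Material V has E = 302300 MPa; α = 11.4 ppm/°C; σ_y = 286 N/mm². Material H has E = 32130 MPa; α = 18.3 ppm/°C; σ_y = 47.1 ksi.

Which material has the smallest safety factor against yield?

material V

Converting E to GPa, α to ×10⁻⁶/K, σ_y to MPa, then σ and n for each:
  material B: E = 402.0, α = 4.40, σ_y = 387.0 → σ = 440 MPa, n = 0.879
  material Y: E = 72.10, α = 24.0, σ_y = 206.0 → σ = 431 MPa, n = 0.478
  material P: E = 93.70, α = 1.57, σ_y = 595.7 → σ = 36.6 MPa, n = 16.3
  material V: E = 302.3, α = 11.4, σ_y = 286.0 → σ = 858 MPa, n = 0.333
  material H: E = 32.13, α = 18.3, σ_y = 324.7 → σ = 146 MPa, n = 2.22
The minimum is material V at n = 0.333.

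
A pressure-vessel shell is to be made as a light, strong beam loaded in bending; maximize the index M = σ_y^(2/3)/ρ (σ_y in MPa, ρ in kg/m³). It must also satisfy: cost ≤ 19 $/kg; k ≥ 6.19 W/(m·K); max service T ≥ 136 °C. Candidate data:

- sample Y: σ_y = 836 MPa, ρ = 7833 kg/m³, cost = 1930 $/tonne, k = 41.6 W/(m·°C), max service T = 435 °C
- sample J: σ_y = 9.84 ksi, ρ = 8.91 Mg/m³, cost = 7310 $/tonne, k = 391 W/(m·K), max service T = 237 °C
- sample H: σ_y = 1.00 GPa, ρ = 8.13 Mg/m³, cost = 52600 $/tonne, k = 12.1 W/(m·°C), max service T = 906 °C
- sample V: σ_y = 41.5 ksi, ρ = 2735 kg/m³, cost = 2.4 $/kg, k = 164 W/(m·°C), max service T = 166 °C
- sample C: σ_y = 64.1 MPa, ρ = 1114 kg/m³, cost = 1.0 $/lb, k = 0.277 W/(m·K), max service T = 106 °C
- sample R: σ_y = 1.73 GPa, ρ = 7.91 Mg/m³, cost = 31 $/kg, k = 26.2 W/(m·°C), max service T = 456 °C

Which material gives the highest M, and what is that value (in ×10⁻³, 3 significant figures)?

sample V, M = 15.9×10⁻³

Screen on constraints: cost ≤ 19 $/kg; k ≥ 6.19 W/(m·K); max service T ≥ 136 °C. Survivors: sample Y, sample J, sample V.
Normalizing units and computing the index:
  sample Y: σ_y = 836.0 MPa, ρ = 7833 kg/m³
  sample J: σ_y = 67.84 MPa, ρ = 8910 kg/m³
  sample V: σ_y = 286.1 MPa, ρ = 2735 kg/m³
  sample V: M = 15.9×10⁻³
  sample Y: M = 11.3×10⁻³
  sample J: M = 1.87×10⁻³
The maximum is for sample V.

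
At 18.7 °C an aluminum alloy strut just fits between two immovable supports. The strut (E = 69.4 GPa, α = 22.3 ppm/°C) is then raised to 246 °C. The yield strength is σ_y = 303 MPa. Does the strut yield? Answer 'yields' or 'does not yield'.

ΔT = 227.3 K. Constrained thermal stress σ = E·α·ΔT = 69.40×10³ MPa × 22.3×10⁻⁶ × 227.3 = 352 MPa (compressive).
Compare to σ_y = 303 MPa: σ ≥ σ_y, so it yields.

yields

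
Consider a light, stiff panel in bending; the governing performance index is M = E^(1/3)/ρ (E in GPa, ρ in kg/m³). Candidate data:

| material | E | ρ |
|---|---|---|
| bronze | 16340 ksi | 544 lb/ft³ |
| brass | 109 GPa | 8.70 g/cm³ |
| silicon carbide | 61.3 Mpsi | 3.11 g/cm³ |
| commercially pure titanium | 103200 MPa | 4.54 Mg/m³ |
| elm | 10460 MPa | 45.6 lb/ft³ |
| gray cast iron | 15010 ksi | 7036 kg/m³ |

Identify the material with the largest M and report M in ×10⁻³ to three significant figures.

Convert each candidate to consistent units, then evaluate M:
  bronze: E = 112.7 GPa, ρ = 8714 kg/m³
  brass: E = 109.0 GPa, ρ = 8700 kg/m³
  silicon carbide: E = 422.6 GPa, ρ = 3110 kg/m³
  commercially pure titanium: E = 103.2 GPa, ρ = 4540 kg/m³
  elm: E = 10.46 GPa, ρ = 730.4 kg/m³
  gray cast iron: E = 103.5 GPa, ρ = 7036 kg/m³
  elm: M = 2.99×10⁻³
  silicon carbide: M = 2.41×10⁻³
  commercially pure titanium: M = 1.03×10⁻³
  gray cast iron: M = 0.667×10⁻³
  bronze: M = 0.554×10⁻³
  brass: M = 0.549×10⁻³
Highest index: elm.

elm, M = 2.99×10⁻³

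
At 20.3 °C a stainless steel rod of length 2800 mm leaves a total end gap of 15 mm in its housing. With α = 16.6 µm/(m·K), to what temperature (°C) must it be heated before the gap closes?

α·L₀·ΔT = 15.0 mm ⇒ ΔT = 15.0 / (16.6×10⁻⁶ × 2800.0) = 322.7 K.
T = 20.3 + 322.7 = 343.0 °C.

343 °C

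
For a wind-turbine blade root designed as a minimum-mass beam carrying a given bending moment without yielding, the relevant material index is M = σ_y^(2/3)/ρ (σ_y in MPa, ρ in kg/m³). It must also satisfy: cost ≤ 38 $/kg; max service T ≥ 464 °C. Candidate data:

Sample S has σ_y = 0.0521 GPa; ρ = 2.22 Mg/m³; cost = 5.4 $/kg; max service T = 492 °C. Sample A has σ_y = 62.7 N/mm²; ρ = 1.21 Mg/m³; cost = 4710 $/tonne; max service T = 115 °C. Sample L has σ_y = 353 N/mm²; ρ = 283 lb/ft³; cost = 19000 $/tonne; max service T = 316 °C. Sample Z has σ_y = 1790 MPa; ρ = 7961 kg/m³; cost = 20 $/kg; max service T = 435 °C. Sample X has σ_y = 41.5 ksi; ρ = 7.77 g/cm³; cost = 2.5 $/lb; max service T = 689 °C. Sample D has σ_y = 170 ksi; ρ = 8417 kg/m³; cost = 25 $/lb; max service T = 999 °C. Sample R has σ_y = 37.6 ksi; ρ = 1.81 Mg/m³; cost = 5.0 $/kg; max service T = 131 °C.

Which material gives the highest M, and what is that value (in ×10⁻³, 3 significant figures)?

Screen on constraints: cost ≤ 38 $/kg; max service T ≥ 464 °C. Survivors: sample S, sample X.
In SI units:
  sample S: σ_y = 52.10 MPa, ρ = 2220 kg/m³
  sample X: σ_y = 286.1 MPa, ρ = 7770 kg/m³
  sample S: M = 6.28×10⁻³
  sample X: M = 5.59×10⁻³
Sample S ranks first.

sample S, M = 6.28×10⁻³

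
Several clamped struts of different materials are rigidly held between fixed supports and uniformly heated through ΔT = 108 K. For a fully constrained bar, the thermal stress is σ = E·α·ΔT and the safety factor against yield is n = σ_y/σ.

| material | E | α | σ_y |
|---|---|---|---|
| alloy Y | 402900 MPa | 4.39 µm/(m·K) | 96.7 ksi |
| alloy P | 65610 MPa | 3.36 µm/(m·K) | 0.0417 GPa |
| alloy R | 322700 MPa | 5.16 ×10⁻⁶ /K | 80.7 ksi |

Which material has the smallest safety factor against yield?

With everything in SI (GPa, ×10⁻⁶/K, MPa):
  alloy Y: E = 402.9, α = 4.39, σ_y = 666.7 → σ = 191 MPa, n = 3.49
  alloy P: E = 65.61, α = 3.36, σ_y = 41.70 → σ = 23.8 MPa, n = 1.75
  alloy R: E = 322.7, α = 5.16, σ_y = 556.4 → σ = 180 MPa, n = 3.09
Alloy P has the lowest safety factor, n = 1.75.

alloy P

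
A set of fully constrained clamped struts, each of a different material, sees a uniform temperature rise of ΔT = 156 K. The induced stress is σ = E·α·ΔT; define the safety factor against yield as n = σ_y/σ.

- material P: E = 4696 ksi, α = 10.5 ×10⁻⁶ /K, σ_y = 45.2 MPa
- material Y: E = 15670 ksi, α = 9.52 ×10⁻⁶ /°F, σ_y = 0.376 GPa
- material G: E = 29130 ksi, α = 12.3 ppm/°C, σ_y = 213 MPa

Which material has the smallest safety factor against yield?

material G

Converting E to GPa, α to ×10⁻⁶/K, σ_y to MPa, then σ and n for each:
  material P: E = 32.38, α = 10.5, σ_y = 45.20 → σ = 53.0 MPa, n = 0.852
  material Y: E = 108.0, α = 17.1, σ_y = 376.0 → σ = 289 MPa, n = 1.30
  material G: E = 200.8, α = 12.3, σ_y = 213.0 → σ = 385 MPa, n = 0.553
Smallest n: material G with n = 0.553.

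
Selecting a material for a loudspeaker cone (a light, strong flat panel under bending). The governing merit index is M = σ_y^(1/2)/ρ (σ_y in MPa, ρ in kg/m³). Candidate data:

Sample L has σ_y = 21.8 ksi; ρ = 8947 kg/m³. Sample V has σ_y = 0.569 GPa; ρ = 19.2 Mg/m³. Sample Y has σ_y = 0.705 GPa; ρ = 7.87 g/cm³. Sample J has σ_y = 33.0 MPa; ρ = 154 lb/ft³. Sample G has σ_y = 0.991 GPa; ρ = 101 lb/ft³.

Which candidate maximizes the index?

sample G

Normalizing units and computing the index:
  sample L: σ_y = 150.3 MPa, ρ = 8947 kg/m³
  sample V: σ_y = 569.0 MPa, ρ = 19200 kg/m³
  sample Y: σ_y = 705.0 MPa, ρ = 7870 kg/m³
  sample J: σ_y = 33.00 MPa, ρ = 2467 kg/m³
  sample G: σ_y = 991.0 MPa, ρ = 1618 kg/m³
  sample G: M = 19.5×10⁻³
  sample Y: M = 3.37×10⁻³
  sample J: M = 2.33×10⁻³
  sample L: M = 1.37×10⁻³
  sample V: M = 1.24×10⁻³
Sample G ranks first.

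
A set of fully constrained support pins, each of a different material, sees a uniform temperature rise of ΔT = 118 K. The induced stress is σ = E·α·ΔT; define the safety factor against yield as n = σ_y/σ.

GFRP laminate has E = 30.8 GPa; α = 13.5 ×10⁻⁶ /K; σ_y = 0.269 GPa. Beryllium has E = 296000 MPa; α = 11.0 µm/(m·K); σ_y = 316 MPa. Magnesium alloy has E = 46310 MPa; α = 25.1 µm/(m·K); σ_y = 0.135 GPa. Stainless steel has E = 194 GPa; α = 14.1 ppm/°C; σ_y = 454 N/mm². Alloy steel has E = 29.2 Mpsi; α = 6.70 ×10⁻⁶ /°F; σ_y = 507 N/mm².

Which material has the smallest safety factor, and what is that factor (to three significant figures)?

beryllium, n = 0.822

In consistent units (E in GPa, α in ×10⁻⁶/K, σ_y in MPa):
  GFRP laminate: E = 30.80, α = 13.5, σ_y = 269.0 → σ = 49.1 MPa, n = 5.48
  beryllium: E = 296.0, α = 11.0, σ_y = 316.0 → σ = 384 MPa, n = 0.822
  magnesium alloy: E = 46.31, α = 25.1, σ_y = 135.0 → σ = 137 MPa, n = 0.984
  stainless steel: E = 194.0, α = 14.1, σ_y = 454.0 → σ = 323 MPa, n = 1.41
  alloy steel: E = 201.3, α = 12.1, σ_y = 507.0 → σ = 287 MPa, n = 1.77
Beryllium has the lowest safety factor, n = 0.822.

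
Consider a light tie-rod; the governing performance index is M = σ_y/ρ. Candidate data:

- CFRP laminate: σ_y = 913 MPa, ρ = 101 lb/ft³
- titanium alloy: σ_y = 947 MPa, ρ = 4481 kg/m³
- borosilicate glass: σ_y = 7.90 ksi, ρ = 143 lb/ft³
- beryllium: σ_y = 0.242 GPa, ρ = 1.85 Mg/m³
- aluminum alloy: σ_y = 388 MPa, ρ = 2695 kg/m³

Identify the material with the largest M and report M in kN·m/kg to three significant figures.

In SI units:
  CFRP laminate: σ_y = 913.0 MPa, ρ = 1618 kg/m³
  titanium alloy: σ_y = 947.0 MPa, ρ = 4481 kg/m³
  borosilicate glass: σ_y = 54.47 MPa, ρ = 2291 kg/m³
  beryllium: σ_y = 242.0 MPa, ρ = 1850 kg/m³
  aluminum alloy: σ_y = 388.0 MPa, ρ = 2695 kg/m³
  CFRP laminate: M = 564 kN·m/kg
  titanium alloy: M = 211 kN·m/kg
  aluminum alloy: M = 144 kN·m/kg
  beryllium: M = 131 kN·m/kg
  borosilicate glass: M = 23.8 kN·m/kg
CFRP laminate has the largest M.

CFRP laminate, M = 564 kN·m/kg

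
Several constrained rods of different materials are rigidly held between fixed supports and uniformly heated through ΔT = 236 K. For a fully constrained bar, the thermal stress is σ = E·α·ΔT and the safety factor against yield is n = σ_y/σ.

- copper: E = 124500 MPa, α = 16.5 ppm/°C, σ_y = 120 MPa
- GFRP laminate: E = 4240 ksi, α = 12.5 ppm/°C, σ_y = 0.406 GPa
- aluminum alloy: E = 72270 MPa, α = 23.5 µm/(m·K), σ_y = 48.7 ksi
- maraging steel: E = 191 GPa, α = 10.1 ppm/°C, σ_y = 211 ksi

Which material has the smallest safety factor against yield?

copper

Converting E to GPa, α to ×10⁻⁶/K, σ_y to MPa, then σ and n for each:
  copper: E = 124.5, α = 16.5, σ_y = 120.0 → σ = 485 MPa, n = 0.248
  GFRP laminate: E = 29.23, α = 12.5, σ_y = 406.0 → σ = 86.2 MPa, n = 4.71
  aluminum alloy: E = 72.27, α = 23.5, σ_y = 335.8 → σ = 401 MPa, n = 0.838
  maraging steel: E = 191.0, α = 10.1, σ_y = 1455 → σ = 455 MPa, n = 3.20
Smallest n: copper with n = 0.248.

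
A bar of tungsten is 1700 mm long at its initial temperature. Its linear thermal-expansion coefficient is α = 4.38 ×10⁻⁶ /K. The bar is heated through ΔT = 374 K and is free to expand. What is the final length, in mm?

ΔL = α·L₀·ΔT = 4.38×10⁻⁶ × 1700 mm × 374.0 K = 2.78 mm.
L = L₀ + ΔL = 1700 + 2.78 = 1702.8 mm.

1702.8 mm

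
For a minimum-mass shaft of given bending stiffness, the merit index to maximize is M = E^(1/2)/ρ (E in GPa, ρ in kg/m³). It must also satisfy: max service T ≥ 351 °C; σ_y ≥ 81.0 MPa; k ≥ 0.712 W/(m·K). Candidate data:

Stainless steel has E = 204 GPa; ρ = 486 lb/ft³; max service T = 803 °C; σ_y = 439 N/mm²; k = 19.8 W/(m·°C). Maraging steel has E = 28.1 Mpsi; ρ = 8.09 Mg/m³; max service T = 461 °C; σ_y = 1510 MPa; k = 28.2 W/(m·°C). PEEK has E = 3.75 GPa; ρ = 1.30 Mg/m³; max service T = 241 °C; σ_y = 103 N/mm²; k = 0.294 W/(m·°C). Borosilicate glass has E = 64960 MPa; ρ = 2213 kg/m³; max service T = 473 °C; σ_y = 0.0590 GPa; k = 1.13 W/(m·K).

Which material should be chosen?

stainless steel

Screen on constraints: max service T ≥ 351 °C; σ_y ≥ 81.0 MPa; k ≥ 0.712 W/(m·K). Survivors: stainless steel, maraging steel.
After converting to SI:
  stainless steel: E = 204.0 GPa, ρ = 7785 kg/m³
  maraging steel: E = 193.7 GPa, ρ = 8090 kg/m³
  stainless steel: M = 1.83×10⁻³
  maraging steel: M = 1.72×10⁻³
Stainless steel ranks first.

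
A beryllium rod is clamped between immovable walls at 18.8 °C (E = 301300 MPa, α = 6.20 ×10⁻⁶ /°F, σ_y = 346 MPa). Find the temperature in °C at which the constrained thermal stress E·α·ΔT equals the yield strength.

122 °C

E = 301300 MPa = 301.3 GPa.
α = 6.20×10⁻⁶/°F × 9/5 = 11.2×10⁻⁶/K.
E·α·ΔT = 346.0 MPa ⇒ ΔT = 346.0 / (301.3×10³ × 11.2×10⁻⁶) = 102.9 K.
T = 18.8 + 102.9 = 121.7 °C.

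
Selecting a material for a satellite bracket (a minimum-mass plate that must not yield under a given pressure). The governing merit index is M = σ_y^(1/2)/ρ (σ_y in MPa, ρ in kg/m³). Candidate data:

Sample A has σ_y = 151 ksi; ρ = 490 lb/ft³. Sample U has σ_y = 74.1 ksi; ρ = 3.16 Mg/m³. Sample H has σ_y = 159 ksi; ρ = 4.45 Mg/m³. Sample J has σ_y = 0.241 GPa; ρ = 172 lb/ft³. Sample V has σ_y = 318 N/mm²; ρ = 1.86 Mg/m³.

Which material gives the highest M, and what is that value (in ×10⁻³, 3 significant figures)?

In SI units:
  sample A: σ_y = 1041 MPa, ρ = 7849 kg/m³
  sample U: σ_y = 510.9 MPa, ρ = 3160 kg/m³
  sample H: σ_y = 1096 MPa, ρ = 4450 kg/m³
  sample J: σ_y = 241.0 MPa, ρ = 2755 kg/m³
  sample V: σ_y = 318.0 MPa, ρ = 1860 kg/m³
  sample V: M = 9.59×10⁻³
  sample H: M = 7.44×10⁻³
  sample U: M = 7.15×10⁻³
  sample J: M = 5.63×10⁻³
  sample A: M = 4.11×10⁻³
Sample V has the largest M.

sample V, M = 9.59×10⁻³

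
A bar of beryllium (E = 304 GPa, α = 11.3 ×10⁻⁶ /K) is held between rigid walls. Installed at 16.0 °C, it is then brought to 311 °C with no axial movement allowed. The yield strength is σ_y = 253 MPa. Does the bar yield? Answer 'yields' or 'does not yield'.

ΔT = 295.0 K. Constrained thermal stress σ = E·α·ΔT = 304.0×10³ MPa × 11.3×10⁻⁶ × 295.0 = 1010 MPa (compressive).
Compare to σ_y = 253 MPa: σ ≥ σ_y, so it yields.

yields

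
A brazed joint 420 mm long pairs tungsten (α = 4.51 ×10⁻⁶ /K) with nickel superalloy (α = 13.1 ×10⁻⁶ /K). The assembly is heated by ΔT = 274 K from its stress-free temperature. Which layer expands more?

α(tungsten) = 4.51×10⁻⁶/K vs α(nickel superalloy) = 13.1×10⁻⁶/K.
Higher α expands more for the same ΔT: nickel superalloy.

nickel superalloy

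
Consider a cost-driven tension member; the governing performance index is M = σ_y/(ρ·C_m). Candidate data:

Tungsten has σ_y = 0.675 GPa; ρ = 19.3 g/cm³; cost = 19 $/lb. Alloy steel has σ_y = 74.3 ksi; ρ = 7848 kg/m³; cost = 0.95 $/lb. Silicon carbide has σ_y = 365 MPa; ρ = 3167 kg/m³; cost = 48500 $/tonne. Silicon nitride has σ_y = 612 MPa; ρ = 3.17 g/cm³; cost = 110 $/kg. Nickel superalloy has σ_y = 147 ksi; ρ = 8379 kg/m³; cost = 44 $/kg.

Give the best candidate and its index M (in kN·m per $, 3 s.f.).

alloy steel, M = 31.2 kN·m per $

Normalizing units and computing the index:
  tungsten: σ_y = 675.0 MPa, ρ = 19300 kg/m³, cost = 41.89 $/kg
  alloy steel: σ_y = 512.3 MPa, ρ = 7848 kg/m³, cost = 2.094 $/kg
  silicon carbide: σ_y = 365.0 MPa, ρ = 3167 kg/m³, cost = 48.50 $/kg
  silicon nitride: σ_y = 612.0 MPa, ρ = 3170 kg/m³, cost = 110.0 $/kg
  nickel superalloy: σ_y = 1014 MPa, ρ = 8379 kg/m³, cost = 44.00 $/kg
  alloy steel: M = 31.2 kN·m per $
  nickel superalloy: M = 2.75 kN·m per $
  silicon carbide: M = 2.38 kN·m per $
  silicon nitride: M = 1.76 kN·m per $
  tungsten: M = 0.835 kN·m per $
Highest index: alloy steel.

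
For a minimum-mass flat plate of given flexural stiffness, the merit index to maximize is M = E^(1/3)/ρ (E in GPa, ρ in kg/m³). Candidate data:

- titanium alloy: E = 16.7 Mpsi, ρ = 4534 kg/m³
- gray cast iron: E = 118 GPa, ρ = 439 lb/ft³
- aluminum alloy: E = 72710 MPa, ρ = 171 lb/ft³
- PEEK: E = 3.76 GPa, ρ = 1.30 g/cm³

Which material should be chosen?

aluminum alloy

Putting every candidate on a common basis:
  titanium alloy: E = 115.1 GPa, ρ = 4534 kg/m³
  gray cast iron: E = 118.0 GPa, ρ = 7032 kg/m³
  aluminum alloy: E = 72.71 GPa, ρ = 2739 kg/m³
  PEEK: E = 3.760 GPa, ρ = 1300 kg/m³
  aluminum alloy: M = 1.52×10⁻³
  PEEK: M = 1.20×10⁻³
  titanium alloy: M = 1.07×10⁻³
  gray cast iron: M = 0.697×10⁻³
Aluminum alloy has the largest M.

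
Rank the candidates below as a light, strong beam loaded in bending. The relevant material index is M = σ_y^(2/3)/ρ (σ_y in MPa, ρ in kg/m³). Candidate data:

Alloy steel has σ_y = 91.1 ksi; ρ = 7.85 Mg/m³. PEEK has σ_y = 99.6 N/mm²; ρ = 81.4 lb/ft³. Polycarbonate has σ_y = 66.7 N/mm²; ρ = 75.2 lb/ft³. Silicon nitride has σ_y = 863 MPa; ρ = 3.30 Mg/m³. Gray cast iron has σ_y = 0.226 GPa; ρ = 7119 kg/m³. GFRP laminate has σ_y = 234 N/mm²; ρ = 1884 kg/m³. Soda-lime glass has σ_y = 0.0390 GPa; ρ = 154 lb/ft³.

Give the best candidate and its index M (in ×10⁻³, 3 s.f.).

In SI units:
  alloy steel: σ_y = 628.1 MPa, ρ = 7850 kg/m³
  PEEK: σ_y = 99.60 MPa, ρ = 1304 kg/m³
  polycarbonate: σ_y = 66.70 MPa, ρ = 1205 kg/m³
  silicon nitride: σ_y = 863.0 MPa, ρ = 3300 kg/m³
  gray cast iron: σ_y = 226.0 MPa, ρ = 7119 kg/m³
  GFRP laminate: σ_y = 234.0 MPa, ρ = 1884 kg/m³
  soda-lime glass: σ_y = 39.00 MPa, ρ = 2467 kg/m³
  silicon nitride: M = 27.5×10⁻³
  GFRP laminate: M = 20.2×10⁻³
  PEEK: M = 16.5×10⁻³
  polycarbonate: M = 13.7×10⁻³
  alloy steel: M = 9.34×10⁻³
  gray cast iron: M = 5.21×10⁻³
  soda-lime glass: M = 4.66×10⁻³
Silicon nitride has the largest M.

silicon nitride, M = 27.5×10⁻³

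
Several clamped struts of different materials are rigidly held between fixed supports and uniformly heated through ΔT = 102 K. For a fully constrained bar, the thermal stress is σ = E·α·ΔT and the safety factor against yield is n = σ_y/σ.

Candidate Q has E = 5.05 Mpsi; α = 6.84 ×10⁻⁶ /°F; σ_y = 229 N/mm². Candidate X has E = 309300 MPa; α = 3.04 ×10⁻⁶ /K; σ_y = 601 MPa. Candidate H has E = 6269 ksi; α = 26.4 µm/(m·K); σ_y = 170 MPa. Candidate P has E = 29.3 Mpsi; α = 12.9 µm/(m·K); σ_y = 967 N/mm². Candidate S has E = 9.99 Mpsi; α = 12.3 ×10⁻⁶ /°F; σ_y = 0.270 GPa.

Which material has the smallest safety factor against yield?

candidate H

Converting E to GPa, α to ×10⁻⁶/K, σ_y to MPa, then σ and n for each:
  candidate Q: E = 34.82, α = 12.3, σ_y = 229.0 → σ = 43.7 MPa, n = 5.24
  candidate X: E = 309.3, α = 3.04, σ_y = 601.0 → σ = 95.9 MPa, n = 6.27
  candidate H: E = 43.22, α = 26.4, σ_y = 170.0 → σ = 116 MPa, n = 1.46
  candidate P: E = 202.0, α = 12.9, σ_y = 967.0 → σ = 266 MPa, n = 3.64
  candidate S: E = 68.88, α = 22.1, σ_y = 270.0 → σ = 156 MPa, n = 1.74
Smallest n: candidate H with n = 1.46.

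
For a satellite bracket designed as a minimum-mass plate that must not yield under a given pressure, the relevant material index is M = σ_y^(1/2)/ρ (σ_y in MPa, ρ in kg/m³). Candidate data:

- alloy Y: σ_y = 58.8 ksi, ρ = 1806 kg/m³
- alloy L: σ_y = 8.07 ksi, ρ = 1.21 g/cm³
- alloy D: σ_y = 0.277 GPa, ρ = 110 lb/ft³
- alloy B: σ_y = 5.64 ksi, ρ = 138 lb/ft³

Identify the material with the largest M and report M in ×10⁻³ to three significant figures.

In SI units:
  alloy Y: σ_y = 405.4 MPa, ρ = 1806 kg/m³
  alloy L: σ_y = 55.64 MPa, ρ = 1210 kg/m³
  alloy D: σ_y = 277.0 MPa, ρ = 1762 kg/m³
  alloy B: σ_y = 38.89 MPa, ρ = 2211 kg/m³
  alloy Y: M = 11.1×10⁻³
  alloy D: M = 9.45×10⁻³
  alloy L: M = 6.16×10⁻³
  alloy B: M = 2.82×10⁻³
Alloy Y has the largest M.

alloy Y, M = 11.1×10⁻³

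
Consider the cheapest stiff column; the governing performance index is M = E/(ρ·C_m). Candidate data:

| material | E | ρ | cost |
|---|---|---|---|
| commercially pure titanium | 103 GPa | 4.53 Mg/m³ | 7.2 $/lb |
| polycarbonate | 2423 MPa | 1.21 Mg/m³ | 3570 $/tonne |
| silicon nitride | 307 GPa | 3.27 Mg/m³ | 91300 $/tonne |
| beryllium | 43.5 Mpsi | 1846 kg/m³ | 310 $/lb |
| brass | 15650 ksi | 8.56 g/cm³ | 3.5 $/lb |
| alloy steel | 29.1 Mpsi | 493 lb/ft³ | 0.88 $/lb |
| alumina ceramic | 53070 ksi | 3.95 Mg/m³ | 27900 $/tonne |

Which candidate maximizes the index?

In SI units:
  commercially pure titanium: E = 103.0 GPa, ρ = 4530 kg/m³, cost = 15.87 $/kg
  polycarbonate: E = 2.423 GPa, ρ = 1210 kg/m³, cost = 3.570 $/kg
  silicon nitride: E = 307.0 GPa, ρ = 3270 kg/m³, cost = 91.30 $/kg
  beryllium: E = 299.9 GPa, ρ = 1846 kg/m³, cost = 683.4 $/kg
  brass: E = 107.9 GPa, ρ = 8560 kg/m³, cost = 7.716 $/kg
  alloy steel: E = 200.6 GPa, ρ = 7897 kg/m³, cost = 1.940 $/kg
  alumina ceramic: E = 365.9 GPa, ρ = 3950 kg/m³, cost = 27.90 $/kg
  alloy steel: M = 13.1 MN·m per $
  alumina ceramic: M = 3.32 MN·m per $
  brass: M = 1.63 MN·m per $
  commercially pure titanium: M = 1.43 MN·m per $
  silicon nitride: M = 1.03 MN·m per $
  polycarbonate: M = 0.561 MN·m per $
  beryllium: M = 0.238 MN·m per $
Alloy steel has the largest M.

alloy steel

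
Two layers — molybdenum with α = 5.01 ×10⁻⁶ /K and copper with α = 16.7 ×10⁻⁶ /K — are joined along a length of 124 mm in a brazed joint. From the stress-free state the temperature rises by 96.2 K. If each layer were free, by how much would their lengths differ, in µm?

139 µm

Δα = |5.01 − 16.7|×10⁻⁶/K = 11.7×10⁻⁶/K.
ΔL_mismatch = Δα·L·ΔT = 11.7×10⁻⁶ × 124.0 mm × 96.2 K = 139 µm.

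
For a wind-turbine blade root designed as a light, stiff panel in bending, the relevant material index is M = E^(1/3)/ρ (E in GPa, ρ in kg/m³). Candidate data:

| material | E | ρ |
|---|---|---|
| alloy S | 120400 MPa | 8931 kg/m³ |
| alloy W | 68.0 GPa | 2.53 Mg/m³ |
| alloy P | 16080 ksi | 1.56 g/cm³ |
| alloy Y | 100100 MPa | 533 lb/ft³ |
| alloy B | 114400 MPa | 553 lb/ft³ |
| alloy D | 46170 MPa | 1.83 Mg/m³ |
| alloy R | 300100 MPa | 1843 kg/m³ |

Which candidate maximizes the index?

Normalizing units and computing the index:
  alloy S: E = 120.4 GPa, ρ = 8931 kg/m³
  alloy W: E = 68.00 GPa, ρ = 2530 kg/m³
  alloy P: E = 110.9 GPa, ρ = 1560 kg/m³
  alloy Y: E = 100.1 GPa, ρ = 8538 kg/m³
  alloy B: E = 114.4 GPa, ρ = 8858 kg/m³
  alloy D: E = 46.17 GPa, ρ = 1830 kg/m³
  alloy R: E = 300.1 GPa, ρ = 1843 kg/m³
  alloy R: M = 3.63×10⁻³
  alloy P: M = 3.08×10⁻³
  alloy D: M = 1.96×10⁻³
  alloy W: M = 1.61×10⁻³
  alloy S: M = 0.553×10⁻³
  alloy B: M = 0.548×10⁻³
  alloy Y: M = 0.544×10⁻³
The maximum is for alloy R.

alloy R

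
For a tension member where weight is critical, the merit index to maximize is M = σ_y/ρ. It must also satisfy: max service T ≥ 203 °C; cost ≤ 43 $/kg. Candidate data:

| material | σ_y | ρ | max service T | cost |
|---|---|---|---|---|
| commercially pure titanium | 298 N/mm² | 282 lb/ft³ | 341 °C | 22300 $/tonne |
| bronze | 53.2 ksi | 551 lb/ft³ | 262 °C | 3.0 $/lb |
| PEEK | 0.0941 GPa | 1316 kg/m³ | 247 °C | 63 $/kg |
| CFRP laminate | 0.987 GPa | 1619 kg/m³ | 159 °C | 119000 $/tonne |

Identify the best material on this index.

commercially pure titanium

Screen on constraints: max service T ≥ 203 °C; cost ≤ 43 $/kg. Survivors: commercially pure titanium, bronze.
Putting every candidate on a common basis:
  commercially pure titanium: σ_y = 298.0 MPa, ρ = 4517 kg/m³
  bronze: σ_y = 366.8 MPa, ρ = 8826 kg/m³
  commercially pure titanium: M = 66.0 kN·m/kg
  bronze: M = 41.6 kN·m/kg
Commercially pure titanium has the largest M.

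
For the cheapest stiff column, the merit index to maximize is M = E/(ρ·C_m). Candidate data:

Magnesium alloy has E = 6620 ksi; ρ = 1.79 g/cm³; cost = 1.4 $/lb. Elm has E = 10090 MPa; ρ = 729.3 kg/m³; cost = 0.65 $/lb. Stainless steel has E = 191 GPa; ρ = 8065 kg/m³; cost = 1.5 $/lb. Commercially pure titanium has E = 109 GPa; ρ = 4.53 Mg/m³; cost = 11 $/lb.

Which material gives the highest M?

Normalizing units and computing the index:
  magnesium alloy: E = 45.64 GPa, ρ = 1790 kg/m³, cost = 3.086 $/kg
  elm: E = 10.09 GPa, ρ = 729.3 kg/m³, cost = 1.433 $/kg
  stainless steel: E = 191.0 GPa, ρ = 8065 kg/m³, cost = 3.307 $/kg
  commercially pure titanium: E = 109.0 GPa, ρ = 4530 kg/m³, cost = 24.25 $/kg
  elm: M = 9.65 MN·m per $
  magnesium alloy: M = 8.26 MN·m per $
  stainless steel: M = 7.16 MN·m per $
  commercially pure titanium: M = 0.992 MN·m per $
The maximum is for elm.

elm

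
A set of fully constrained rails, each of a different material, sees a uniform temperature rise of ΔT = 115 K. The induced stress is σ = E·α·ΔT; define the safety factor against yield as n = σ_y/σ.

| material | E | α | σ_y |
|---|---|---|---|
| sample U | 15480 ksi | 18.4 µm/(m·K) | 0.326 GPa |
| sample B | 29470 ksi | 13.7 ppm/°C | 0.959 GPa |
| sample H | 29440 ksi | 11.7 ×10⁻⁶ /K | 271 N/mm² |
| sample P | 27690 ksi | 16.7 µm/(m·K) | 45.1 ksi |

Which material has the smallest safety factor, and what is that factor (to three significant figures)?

In consistent units (E in GPa, α in ×10⁻⁶/K, σ_y in MPa):
  sample U: E = 106.7, α = 18.4, σ_y = 326.0 → σ = 226 MPa, n = 1.44
  sample B: E = 203.2, α = 13.7, σ_y = 959.0 → σ = 320 MPa, n = 3.00
  sample H: E = 203.0, α = 11.7, σ_y = 271.0 → σ = 273 MPa, n = 0.992
  sample P: E = 190.9, α = 16.7, σ_y = 311.0 → σ = 367 MPa, n = 0.848
Sample P has the lowest safety factor, n = 0.848.

sample P, n = 0.848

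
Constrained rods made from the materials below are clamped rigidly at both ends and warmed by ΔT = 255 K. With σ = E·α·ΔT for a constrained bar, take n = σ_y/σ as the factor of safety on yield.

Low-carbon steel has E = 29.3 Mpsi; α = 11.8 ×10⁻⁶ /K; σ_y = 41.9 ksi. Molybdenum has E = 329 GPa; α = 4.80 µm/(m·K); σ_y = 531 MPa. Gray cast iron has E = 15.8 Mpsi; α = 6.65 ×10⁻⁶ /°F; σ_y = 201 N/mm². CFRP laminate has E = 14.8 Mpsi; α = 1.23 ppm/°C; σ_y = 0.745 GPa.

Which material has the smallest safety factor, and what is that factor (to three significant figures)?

With everything in SI (GPa, ×10⁻⁶/K, MPa):
  low-carbon steel: E = 202.0, α = 11.8, σ_y = 288.9 → σ = 608 MPa, n = 0.475
  molybdenum: E = 329.0, α = 4.80, σ_y = 531.0 → σ = 403 MPa, n = 1.32
  gray cast iron: E = 108.9, α = 12.0, σ_y = 201.0 → σ = 333 MPa, n = 0.604
  CFRP laminate: E = 102.0, α = 1.23, σ_y = 745.0 → σ = 32.0 MPa, n = 23.3
Low-carbon steel has the lowest safety factor, n = 0.475.

low-carbon steel, n = 0.475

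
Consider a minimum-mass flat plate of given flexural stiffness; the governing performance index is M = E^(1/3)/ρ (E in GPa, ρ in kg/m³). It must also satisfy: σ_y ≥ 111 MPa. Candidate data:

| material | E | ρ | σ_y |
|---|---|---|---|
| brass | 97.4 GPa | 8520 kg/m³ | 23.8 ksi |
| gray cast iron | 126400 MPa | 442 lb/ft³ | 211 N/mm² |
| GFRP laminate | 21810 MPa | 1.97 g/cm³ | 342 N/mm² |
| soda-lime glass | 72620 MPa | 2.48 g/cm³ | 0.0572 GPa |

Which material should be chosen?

Screen on constraints: σ_y ≥ 111 MPa. Survivors: brass, gray cast iron, GFRP laminate.
In SI units:
  brass: E = 97.40 GPa, ρ = 8520 kg/m³
  gray cast iron: E = 126.4 GPa, ρ = 7080 kg/m³
  GFRP laminate: E = 21.81 GPa, ρ = 1970 kg/m³
  GFRP laminate: M = 1.42×10⁻³
  gray cast iron: M = 0.709×10⁻³
  brass: M = 0.540×10⁻³
Highest index: GFRP laminate.

GFRP laminate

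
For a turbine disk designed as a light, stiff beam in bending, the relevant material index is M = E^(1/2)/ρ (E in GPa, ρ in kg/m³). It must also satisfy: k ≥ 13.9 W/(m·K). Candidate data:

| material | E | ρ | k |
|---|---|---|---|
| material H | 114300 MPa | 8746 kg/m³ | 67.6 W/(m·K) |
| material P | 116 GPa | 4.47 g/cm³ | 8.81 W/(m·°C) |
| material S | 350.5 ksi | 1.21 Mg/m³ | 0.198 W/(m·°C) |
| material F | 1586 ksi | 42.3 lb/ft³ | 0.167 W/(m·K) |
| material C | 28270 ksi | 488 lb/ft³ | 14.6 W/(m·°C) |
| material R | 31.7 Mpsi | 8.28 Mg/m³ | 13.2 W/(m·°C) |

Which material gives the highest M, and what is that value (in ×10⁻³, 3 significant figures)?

material C, M = 1.79×10⁻³

Screen on constraints: k ≥ 13.9 W/(m·K). Survivors: material H, material C.
Convert each candidate to consistent units, then evaluate M:
  material H: E = 114.3 GPa, ρ = 8746 kg/m³
  material C: E = 194.9 GPa, ρ = 7817 kg/m³
  material C: M = 1.79×10⁻³
  material H: M = 1.22×10⁻³
Highest index: material C.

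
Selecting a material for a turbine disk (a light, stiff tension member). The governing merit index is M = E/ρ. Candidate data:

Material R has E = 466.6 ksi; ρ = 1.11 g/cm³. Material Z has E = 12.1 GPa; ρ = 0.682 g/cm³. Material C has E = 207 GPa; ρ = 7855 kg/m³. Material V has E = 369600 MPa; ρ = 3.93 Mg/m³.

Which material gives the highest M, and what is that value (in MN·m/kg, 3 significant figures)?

material V, M = 94.0 MN·m/kg

Convert each candidate to consistent units, then evaluate M:
  material R: E = 3.217 GPa, ρ = 1110 kg/m³
  material Z: E = 12.10 GPa, ρ = 682.0 kg/m³
  material C: E = 207.0 GPa, ρ = 7855 kg/m³
  material V: E = 369.6 GPa, ρ = 3930 kg/m³
  material V: M = 94.0 MN·m/kg
  material C: M = 26.4 MN·m/kg
  material Z: M = 17.7 MN·m/kg
  material R: M = 2.90 MN·m/kg
Highest index: material V.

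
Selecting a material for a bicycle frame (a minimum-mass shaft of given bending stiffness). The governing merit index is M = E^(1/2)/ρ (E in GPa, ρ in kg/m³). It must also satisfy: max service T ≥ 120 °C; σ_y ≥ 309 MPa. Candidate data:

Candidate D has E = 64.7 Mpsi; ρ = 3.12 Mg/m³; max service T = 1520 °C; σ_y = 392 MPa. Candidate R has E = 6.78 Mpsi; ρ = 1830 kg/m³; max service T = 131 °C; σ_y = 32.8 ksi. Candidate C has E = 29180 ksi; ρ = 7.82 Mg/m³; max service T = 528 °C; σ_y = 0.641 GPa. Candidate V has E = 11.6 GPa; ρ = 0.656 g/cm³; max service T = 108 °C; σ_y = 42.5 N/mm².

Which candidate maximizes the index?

candidate D

Screen on constraints: max service T ≥ 120 °C; σ_y ≥ 309 MPa. Survivors: candidate D, candidate C.
Putting every candidate on a common basis:
  candidate D: E = 446.1 GPa, ρ = 3120 kg/m³
  candidate C: E = 201.2 GPa, ρ = 7820 kg/m³
  candidate D: M = 6.77×10⁻³
  candidate C: M = 1.81×10⁻³
Highest index: candidate D.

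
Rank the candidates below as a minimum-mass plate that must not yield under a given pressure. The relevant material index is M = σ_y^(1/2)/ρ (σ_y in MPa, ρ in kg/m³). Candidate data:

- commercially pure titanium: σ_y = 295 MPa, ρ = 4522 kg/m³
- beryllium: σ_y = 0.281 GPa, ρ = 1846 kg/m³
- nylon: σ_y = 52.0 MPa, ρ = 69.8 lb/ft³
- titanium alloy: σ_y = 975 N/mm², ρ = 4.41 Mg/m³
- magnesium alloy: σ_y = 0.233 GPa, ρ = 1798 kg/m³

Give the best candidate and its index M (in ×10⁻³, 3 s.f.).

beryllium, M = 9.08×10⁻³

In SI units:
  commercially pure titanium: σ_y = 295.0 MPa, ρ = 4522 kg/m³
  beryllium: σ_y = 281.0 MPa, ρ = 1846 kg/m³
  nylon: σ_y = 52.00 MPa, ρ = 1118 kg/m³
  titanium alloy: σ_y = 975.0 MPa, ρ = 4410 kg/m³
  magnesium alloy: σ_y = 233.0 MPa, ρ = 1798 kg/m³
  beryllium: M = 9.08×10⁻³
  magnesium alloy: M = 8.49×10⁻³
  titanium alloy: M = 7.08×10⁻³
  nylon: M = 6.45×10⁻³
  commercially pure titanium: M = 3.80×10⁻³
The maximum is for beryllium.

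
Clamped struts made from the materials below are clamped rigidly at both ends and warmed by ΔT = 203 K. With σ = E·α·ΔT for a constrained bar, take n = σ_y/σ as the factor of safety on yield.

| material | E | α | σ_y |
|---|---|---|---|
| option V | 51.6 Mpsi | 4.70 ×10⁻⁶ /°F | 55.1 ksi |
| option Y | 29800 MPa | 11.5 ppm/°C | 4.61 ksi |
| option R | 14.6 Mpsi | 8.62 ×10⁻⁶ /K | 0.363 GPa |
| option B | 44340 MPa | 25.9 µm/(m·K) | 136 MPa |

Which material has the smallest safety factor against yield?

In consistent units (E in GPa, α in ×10⁻⁶/K, σ_y in MPa):
  option V: E = 355.8, α = 8.46, σ_y = 379.9 → σ = 611 MPa, n = 0.622
  option Y: E = 29.80, α = 11.5, σ_y = 31.78 → σ = 69.6 MPa, n = 0.457
  option R: E = 100.7, α = 8.62, σ_y = 363.0 → σ = 176 MPa, n = 2.06
  option B: E = 44.34, α = 25.9, σ_y = 136.0 → σ = 233 MPa, n = 0.583
Smallest n: option Y with n = 0.457.

option Y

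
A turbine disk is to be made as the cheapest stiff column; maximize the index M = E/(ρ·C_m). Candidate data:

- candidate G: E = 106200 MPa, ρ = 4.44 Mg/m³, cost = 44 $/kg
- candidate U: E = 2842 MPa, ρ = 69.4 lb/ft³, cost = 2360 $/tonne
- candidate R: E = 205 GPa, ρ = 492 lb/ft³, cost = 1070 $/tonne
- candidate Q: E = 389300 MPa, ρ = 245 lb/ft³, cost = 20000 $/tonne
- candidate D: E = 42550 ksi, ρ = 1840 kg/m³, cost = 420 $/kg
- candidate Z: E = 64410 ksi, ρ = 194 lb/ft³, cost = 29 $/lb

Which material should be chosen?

candidate R

Putting every candidate on a common basis:
  candidate G: E = 106.2 GPa, ρ = 4440 kg/m³, cost = 44.00 $/kg
  candidate U: E = 2.842 GPa, ρ = 1112 kg/m³, cost = 2.360 $/kg
  candidate R: E = 205.0 GPa, ρ = 7881 kg/m³, cost = 1.070 $/kg
  candidate Q: E = 389.3 GPa, ρ = 3925 kg/m³, cost = 20.00 $/kg
  candidate D: E = 293.4 GPa, ρ = 1840 kg/m³, cost = 420.0 $/kg
  candidate Z: E = 444.1 GPa, ρ = 3108 kg/m³, cost = 63.93 $/kg
  candidate R: M = 24.3 MN·m per $
  candidate Q: M = 4.96 MN·m per $
  candidate Z: M = 2.24 MN·m per $
  candidate U: M = 1.08 MN·m per $
  candidate G: M = 0.544 MN·m per $
  candidate D: M = 0.380 MN·m per $
The maximum is for candidate R.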